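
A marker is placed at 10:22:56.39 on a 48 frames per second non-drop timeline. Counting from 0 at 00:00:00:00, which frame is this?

1794087

Total seconds to the label: (10 × 3600 + 22 × 60 + 56) = 37376.
Frame index = 37376 × 48 + 39 = 1794087.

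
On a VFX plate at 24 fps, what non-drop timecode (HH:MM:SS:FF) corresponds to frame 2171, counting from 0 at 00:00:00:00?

2171 ÷ 24 = 90 full seconds, remainder 11 frames.
90 s = 0 h 1 min 30 s.
Timecode: 00:01:30:11.

00:01:30:11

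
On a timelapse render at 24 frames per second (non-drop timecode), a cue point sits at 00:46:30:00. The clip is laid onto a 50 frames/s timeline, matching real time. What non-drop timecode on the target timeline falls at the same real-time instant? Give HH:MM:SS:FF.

Source frame index: (0×3600 + 46×60 + 30) × 24 + 0 = 66960.
Real time: 66960 / (24) = 2790 s.
Target frame: (2790) × (50) = 139500.
At 50 labels/s: frame 139500 → 00:46:30:00.

00:46:30:00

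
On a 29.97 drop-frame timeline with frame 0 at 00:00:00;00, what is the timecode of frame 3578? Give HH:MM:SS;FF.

00:01:59;10

Ten DF minutes hold 17982 frames, so frame 3578 lies in block 0 (frames 0–17981) with 3578 frames into that block.
The block's first minute is 1800 frames and the rest 1798 each; 3578 frames reaches minute 1, so 0 × 18 + 1 × 2 = 2 labels have been skipped so far.
Adding those back, label number 3578 + 2 = 3580 at 30 labels/s is 119 s + 10 f = 0 h 1 min 59 s frame 10, i.e. 00:01:59;10.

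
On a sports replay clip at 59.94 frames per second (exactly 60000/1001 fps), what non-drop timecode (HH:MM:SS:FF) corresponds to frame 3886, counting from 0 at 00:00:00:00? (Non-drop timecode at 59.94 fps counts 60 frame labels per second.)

00:01:04:46

3886 ÷ 60 = 64 full seconds, remainder 46 frames.
64 s = 0 h 1 min 4 s.
Timecode: 00:01:04:46.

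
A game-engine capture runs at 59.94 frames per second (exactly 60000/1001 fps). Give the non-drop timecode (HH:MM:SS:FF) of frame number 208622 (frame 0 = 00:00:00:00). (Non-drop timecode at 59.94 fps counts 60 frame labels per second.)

00:57:57:02

208622 ÷ 60 = 3477 full seconds, remainder 2 frames.
3477 s = 0 h 57 min 57 s.
Timecode: 00:57:57:02.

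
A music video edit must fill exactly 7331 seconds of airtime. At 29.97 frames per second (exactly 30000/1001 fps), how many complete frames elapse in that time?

219710 frames

Frames = 7331 × 30000/1001 = 219930000/1001 ≈ 219710.2897.
Complete frames: 219710.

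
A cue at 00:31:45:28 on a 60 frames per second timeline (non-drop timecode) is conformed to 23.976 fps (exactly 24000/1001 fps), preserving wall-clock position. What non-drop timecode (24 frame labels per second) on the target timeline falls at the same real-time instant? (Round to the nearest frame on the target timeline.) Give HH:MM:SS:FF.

00:31:43:14

Source frame index: (0×3600 + 31×60 + 45) × 60 + 28 = 114328.
Real time: 114328 / (60) = 28582/15 s.
Target frame: (28582/15) × (24000/1001) = 45731200/1001 ≈ 45685.514 → 45686.
At 24 labels/s: frame 45686 → 00:31:43:14.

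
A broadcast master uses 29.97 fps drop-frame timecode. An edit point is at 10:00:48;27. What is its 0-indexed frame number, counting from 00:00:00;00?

Complete 10-minute blocks: 60, each 17982 frames → 1078920.
Remaining 0 whole minutes in the current block: 0 frames.
Within the current minute: 48 × 30 + 27 = 1467. Total = 1078920 + 0 + 1467 = 1080387.

1080387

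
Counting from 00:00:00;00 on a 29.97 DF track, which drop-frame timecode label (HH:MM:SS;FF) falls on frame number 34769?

Each 10-minute DF block holds 10 × 60 × 30 − 9 × 2 = 17982 frames. 34769 ÷ 17982 → 1 full block, remainder 16787.
Within the partial block the first minute is 1800 frames and each further minute 1798, so 9 further minute boundaries passed. Total skipped labels = 18 × 1 + 2 × 9 = 36.
Non-drop label index = 34769 + 36 = 34805; at 30 labels/s that is 00:19:20:05, i.e. DF 00:19:20;05.

00:19:20;05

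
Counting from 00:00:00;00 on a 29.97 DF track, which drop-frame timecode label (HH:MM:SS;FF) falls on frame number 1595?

00:00:53;05

Ten DF minutes hold 17982 frames, so frame 1595 lies in block 0 (frames 0–17981) with 1595 frames into that block.
The block's first minute is 1800 frames and the rest 1798 each; 1595 frames reaches minute 0, so 0 × 18 + 0 × 2 = 0 labels have been skipped so far.
Adding those back, label number 1595 + 0 = 1595 at 30 labels/s is 53 s + 5 f = 0 h 0 min 53 s frame 5, i.e. 00:00:53;05.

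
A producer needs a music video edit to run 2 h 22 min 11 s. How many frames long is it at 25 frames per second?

2 h 22 min 11 s = 8531 s.
Frames = 8531 × 25 = 213275.

213275 frames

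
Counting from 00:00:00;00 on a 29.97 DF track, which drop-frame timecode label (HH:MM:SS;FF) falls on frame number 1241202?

11:30:14;24

Each 10-minute DF block holds 10 × 60 × 30 − 9 × 2 = 17982 frames. 1241202 ÷ 17982 → 69 full blocks, remainder 444.
Within the partial block the first minute is 1800 frames and each further minute 1798, so 0 further minute boundaries passed. Total skipped labels = 18 × 69 + 2 × 0 = 1242.
Non-drop label index = 1241202 + 1242 = 1242444; at 30 labels/s that is 11:30:14:24, i.e. DF 11:30:14;24.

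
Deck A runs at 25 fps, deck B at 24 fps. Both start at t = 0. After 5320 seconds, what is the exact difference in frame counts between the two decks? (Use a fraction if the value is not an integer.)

A emits 25 × 5320 = 133000 frames; B emits 24 × 5320 = 127680.
Difference = 5320 frames; B is behind A.

5320 frames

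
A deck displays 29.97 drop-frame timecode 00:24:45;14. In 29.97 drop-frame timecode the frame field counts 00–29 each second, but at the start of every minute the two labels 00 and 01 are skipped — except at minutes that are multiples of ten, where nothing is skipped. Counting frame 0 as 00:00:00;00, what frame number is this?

44520

As if non-drop at 30 labels/s: (0 × 3600 + 24 × 60 + 45) × 30 + 14 = 44564.
Minute boundaries passed: 24; those not divisible by 10: 24 − 2 = 22; dropped labels = 2 × 22 = 44.
Actual frame index = 44564 − 44 = 44520.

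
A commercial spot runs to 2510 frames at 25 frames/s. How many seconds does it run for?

Running time = 2510 / (25) = 100.4 s.

100.4 seconds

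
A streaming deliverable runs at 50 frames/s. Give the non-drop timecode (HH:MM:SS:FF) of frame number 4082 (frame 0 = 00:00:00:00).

00:01:21:32

4082 ÷ 50 = 81 full seconds, remainder 32 frames.
81 s = 0 h 1 min 21 s.
Timecode: 00:01:21:32.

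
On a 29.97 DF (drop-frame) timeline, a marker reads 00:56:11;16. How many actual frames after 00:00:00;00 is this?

101044

Complete 10-minute blocks: 5, each 17982 frames → 89910.
Remaining 6 whole minutes in the current block: 1800 + 5 × 1798 = 10790 frames.
Within the current minute: 11 × 30 + 16 − 2 = 344 (labels ;00/;01 skipped at this minute). Total = 89910 + 10790 + 344 = 101044.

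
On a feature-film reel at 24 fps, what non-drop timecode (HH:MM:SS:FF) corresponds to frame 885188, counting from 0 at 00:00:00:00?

10:14:42:20

885188 ÷ 24 = 36882 full seconds, remainder 20 frames.
36882 s = 10 h 14 min 42 s.
Timecode: 10:14:42:20.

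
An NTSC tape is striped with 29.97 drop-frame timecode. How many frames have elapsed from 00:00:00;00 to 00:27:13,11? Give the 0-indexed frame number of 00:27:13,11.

As if non-drop at 30 labels/s: (0 × 3600 + 27 × 60 + 13) × 30 + 11 = 49001.
Minute boundaries passed: 27; those not divisible by 10: 27 − 2 = 25; dropped labels = 2 × 25 = 50.
Actual frame index = 49001 − 50 = 48951.

48951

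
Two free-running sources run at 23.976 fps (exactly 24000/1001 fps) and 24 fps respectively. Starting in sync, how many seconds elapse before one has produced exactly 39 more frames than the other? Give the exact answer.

1626.625 seconds

The gap grows by |24 − 24000/1001| = 24/1001 frames per second.
Time for a 39-frame gap: 39 ÷ (24/1001) = 1626.625 s.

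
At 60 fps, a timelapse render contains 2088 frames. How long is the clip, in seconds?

Running time = 2088 / (60) = 34.8 s.

34.8 seconds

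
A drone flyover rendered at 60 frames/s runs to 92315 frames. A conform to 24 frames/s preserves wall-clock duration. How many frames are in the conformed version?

36926 frames

Target frames = source frames × (target rate / source rate) = 92315 × (24)/(60) = 92315 × 2/5 = 36926.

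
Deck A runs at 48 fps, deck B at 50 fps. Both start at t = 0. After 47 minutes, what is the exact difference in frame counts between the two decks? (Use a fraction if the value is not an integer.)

5640 frames

47 min = 2820 s.
A emits 48 × 2820 = 135360 frames; B emits 50 × 2820 = 141000.
Difference = 5640 frames; B is ahead of A.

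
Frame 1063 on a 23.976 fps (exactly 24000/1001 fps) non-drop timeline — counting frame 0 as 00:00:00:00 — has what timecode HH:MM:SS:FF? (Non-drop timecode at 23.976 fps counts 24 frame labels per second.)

1063 ÷ 24 = 44 full seconds, remainder 7 frames.
44 s = 0 h 0 min 44 s.
Timecode: 00:00:44:07.

00:00:44:07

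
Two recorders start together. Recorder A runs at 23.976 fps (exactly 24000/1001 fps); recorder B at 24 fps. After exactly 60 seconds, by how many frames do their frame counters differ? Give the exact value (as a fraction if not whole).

A emits 24000/1001 × 60 = 1440000/1001 frames; B emits 24 × 60 = 1440.
Difference = 1440/1001 frames (≈ 1.4386); B is ahead of A.

1440/1001 frames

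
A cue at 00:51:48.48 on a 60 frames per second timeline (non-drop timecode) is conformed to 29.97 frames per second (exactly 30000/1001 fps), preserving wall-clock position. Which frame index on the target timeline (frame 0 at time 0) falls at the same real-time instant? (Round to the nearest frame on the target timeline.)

frame 93171

Source frame index: (0×3600 + 51×60 + 48) × 60 + 48 = 186528.
Real time: 186528 / (60) = 15544/5 s.
Target frame: (15544/5) × (30000/1001) = 93264000/1001 ≈ 93170.829 → 93171.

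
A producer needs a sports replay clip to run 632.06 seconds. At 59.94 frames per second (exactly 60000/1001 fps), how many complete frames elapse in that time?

37885 frames

Frames = 632.06 × 60000/1001 = 265200/7 ≈ 37885.7143.
Complete frames: 37885.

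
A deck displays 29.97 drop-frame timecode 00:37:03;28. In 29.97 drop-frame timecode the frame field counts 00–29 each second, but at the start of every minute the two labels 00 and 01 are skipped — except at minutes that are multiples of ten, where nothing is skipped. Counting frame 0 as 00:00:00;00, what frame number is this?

66650

As if non-drop at 30 labels/s: (0 × 3600 + 37 × 60 + 3) × 30 + 28 = 66718.
Minute boundaries passed: 37; those not divisible by 10: 37 − 3 = 34; dropped labels = 2 × 34 = 68.
Actual frame index = 66718 − 68 = 66650.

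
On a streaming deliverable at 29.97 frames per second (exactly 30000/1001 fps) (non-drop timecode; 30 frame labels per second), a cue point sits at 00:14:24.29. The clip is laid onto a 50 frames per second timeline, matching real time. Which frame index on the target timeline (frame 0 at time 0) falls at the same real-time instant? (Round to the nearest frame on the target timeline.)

Source frame index: (0×3600 + 14×60 + 24) × 30 + 29 = 25949.
Real time: 25949 / (30000/1001) = 25974949/30000 s.
Target frame: (25974949/30000) × (50) = 25974949/600 ≈ 43291.582 → 43292.

frame 43292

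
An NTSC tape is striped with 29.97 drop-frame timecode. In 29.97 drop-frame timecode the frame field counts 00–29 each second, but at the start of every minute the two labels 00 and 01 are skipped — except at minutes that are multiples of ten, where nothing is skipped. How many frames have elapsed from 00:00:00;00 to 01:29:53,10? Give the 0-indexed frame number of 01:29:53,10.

As if non-drop at 30 labels/s: (1 × 3600 + 29 × 60 + 53) × 30 + 10 = 161800.
Minute boundaries passed: 89; those not divisible by 10: 89 − 8 = 81; dropped labels = 2 × 81 = 162.
Actual frame index = 161800 − 162 = 161638.

161638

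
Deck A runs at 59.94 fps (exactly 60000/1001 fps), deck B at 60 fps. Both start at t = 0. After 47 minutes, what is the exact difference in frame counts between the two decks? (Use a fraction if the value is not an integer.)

169200/1001 frames

47 min = 2820 s.
A emits 60000/1001 × 2820 = 169200000/1001 frames; B emits 60 × 2820 = 169200.
Difference = 169200/1001 frames (≈ 169.0310); B is ahead of A.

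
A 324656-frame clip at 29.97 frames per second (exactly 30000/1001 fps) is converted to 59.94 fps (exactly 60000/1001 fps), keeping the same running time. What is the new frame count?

Target frames = source frames × (target rate / source rate) = 324656 × (60000/1001)/(30000/1001) = 324656 × 2 = 649312.

649312 frames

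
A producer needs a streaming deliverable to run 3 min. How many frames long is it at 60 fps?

3 min = 180 s.
Frames = 180 × 60 = 10800.

10800 frames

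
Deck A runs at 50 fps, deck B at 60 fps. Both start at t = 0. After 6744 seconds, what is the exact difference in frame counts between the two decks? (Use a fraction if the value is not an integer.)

67440 frames

A emits 50 × 6744 = 337200 frames; B emits 60 × 6744 = 404640.
Difference = 67440 frames; B is ahead of A.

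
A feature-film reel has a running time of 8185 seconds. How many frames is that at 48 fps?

392880 frames

Frames = 8185 × 48 = 392880.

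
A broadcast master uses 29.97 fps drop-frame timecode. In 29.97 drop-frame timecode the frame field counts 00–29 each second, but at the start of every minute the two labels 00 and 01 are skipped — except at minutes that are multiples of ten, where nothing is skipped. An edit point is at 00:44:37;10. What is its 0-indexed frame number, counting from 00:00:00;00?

As if non-drop at 30 labels/s: (0 × 3600 + 44 × 60 + 37) × 30 + 10 = 80320.
Minute boundaries passed: 44; those not divisible by 10: 44 − 4 = 40; dropped labels = 2 × 40 = 80.
Actual frame index = 80320 − 80 = 80240.

80240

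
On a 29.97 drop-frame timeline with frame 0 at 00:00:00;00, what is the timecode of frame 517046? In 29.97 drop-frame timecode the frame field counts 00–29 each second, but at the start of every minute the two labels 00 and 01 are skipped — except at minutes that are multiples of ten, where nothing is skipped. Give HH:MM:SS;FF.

Each 10-minute DF block holds 10 × 60 × 30 − 9 × 2 = 17982 frames. 517046 ÷ 17982 → 28 full blocks, remainder 13550.
Within the partial block the first minute is 1800 frames and each further minute 1798, so 7 further minute boundaries passed. Total skipped labels = 18 × 28 + 2 × 7 = 518.
Non-drop label index = 517046 + 518 = 517564; at 30 labels/s that is 04:47:32:04, i.e. DF 04:47:32;04.

04:47:32;04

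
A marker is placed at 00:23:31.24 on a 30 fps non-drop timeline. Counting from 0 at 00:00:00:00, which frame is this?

frame 42354

Total seconds to the label: (0 × 3600 + 23 × 60 + 31) = 1411.
Frame index = 1411 × 30 + 24 = 42354.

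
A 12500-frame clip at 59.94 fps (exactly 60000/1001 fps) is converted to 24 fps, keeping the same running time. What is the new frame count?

Target frames = source frames × (target rate / source rate) = 12500 × (24)/(60000/1001) = 12500 × 1001/2500 = 5005.

5005 frames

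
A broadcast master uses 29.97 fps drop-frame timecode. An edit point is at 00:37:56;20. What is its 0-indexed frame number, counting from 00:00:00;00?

68232

Complete 10-minute blocks: 3, each 17982 frames → 53946.
Remaining 7 whole minutes in the current block: 1800 + 6 × 1798 = 12588 frames.
Within the current minute: 56 × 30 + 20 − 2 = 1698 (labels ;00/;01 skipped at this minute). Total = 53946 + 12588 + 1698 = 68232.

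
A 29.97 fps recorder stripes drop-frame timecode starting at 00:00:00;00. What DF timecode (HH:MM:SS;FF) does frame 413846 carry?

Each 10-minute DF block holds 10 × 60 × 30 − 9 × 2 = 17982 frames. 413846 ÷ 17982 → 23 full blocks, remainder 260.
Within the partial block the first minute is 1800 frames and each further minute 1798, so 0 further minute boundaries passed. Total skipped labels = 18 × 23 + 2 × 0 = 414.
Non-drop label index = 413846 + 414 = 414260; at 30 labels/s that is 03:50:08:20, i.e. DF 03:50:08;20.

03:50:08;20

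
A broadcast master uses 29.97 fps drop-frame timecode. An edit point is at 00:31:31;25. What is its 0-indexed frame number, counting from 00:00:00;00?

56699

Complete 10-minute blocks: 3, each 17982 frames → 53946.
Remaining 1 whole minute in the current block: 1800 + 0 × 1798 = 1800 frames.
Within the current minute: 31 × 30 + 25 − 2 = 953 (labels ;00/;01 skipped at this minute). Total = 53946 + 1800 + 953 = 56699.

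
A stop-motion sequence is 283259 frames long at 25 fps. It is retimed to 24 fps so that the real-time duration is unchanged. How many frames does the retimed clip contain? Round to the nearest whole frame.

271929 frames

Frames at target rate = 283259 × (24) / (25) = 6798216/25 ≈ 271928.640.
Nearest whole frame: 271929.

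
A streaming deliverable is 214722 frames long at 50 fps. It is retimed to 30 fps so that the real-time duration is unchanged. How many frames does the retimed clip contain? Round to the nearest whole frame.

Frames at target rate = 214722 × (30) / (50) = 644166/5 ≈ 128833.200.
Nearest whole frame: 128833.

128833 frames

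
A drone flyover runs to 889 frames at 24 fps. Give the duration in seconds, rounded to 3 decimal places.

37.042 seconds

Running time = 889 × 1/24 = 889/24 s ≈ 37.042 s.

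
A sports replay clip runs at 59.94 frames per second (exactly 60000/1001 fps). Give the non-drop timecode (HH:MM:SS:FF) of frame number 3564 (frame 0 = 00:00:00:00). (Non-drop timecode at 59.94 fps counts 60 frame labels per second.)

3564 ÷ 60 = 59 full seconds, remainder 24 frames.
59 s = 0 h 0 min 59 s.
Timecode: 00:00:59:24.

00:00:59:24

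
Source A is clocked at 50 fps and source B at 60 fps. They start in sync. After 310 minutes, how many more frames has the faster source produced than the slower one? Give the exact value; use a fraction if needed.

310 min = 18600 s.
A emits 50 × 18600 = 930000 frames; B emits 60 × 18600 = 1116000.
Difference = 186000 frames; B is ahead of A.

186000 frames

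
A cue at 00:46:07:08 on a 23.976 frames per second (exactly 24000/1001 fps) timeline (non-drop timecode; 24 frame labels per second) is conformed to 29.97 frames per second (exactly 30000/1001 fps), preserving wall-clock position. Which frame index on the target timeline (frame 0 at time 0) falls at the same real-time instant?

frame 83020

Source frame index: (0×3600 + 46×60 + 7) × 24 + 8 = 66416.
Real time: 66416 / (24000/1001) = 4155151/1500 s.
Target frame: (4155151/1500) × (30000/1001) = 83020.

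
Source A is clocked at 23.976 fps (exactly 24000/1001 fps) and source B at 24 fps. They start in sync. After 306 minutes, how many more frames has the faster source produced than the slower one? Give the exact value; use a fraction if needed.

306 min = 18360 s.
A emits 24000/1001 × 18360 = 440640000/1001 frames; B emits 24 × 18360 = 440640.
Difference = 440640/1001 frames (≈ 440.1998); B is ahead of A.

440640/1001 frames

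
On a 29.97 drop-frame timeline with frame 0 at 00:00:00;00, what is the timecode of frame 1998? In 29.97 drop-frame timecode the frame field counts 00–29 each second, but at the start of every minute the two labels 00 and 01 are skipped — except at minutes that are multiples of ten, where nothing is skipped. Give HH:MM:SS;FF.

Ten DF minutes hold 17982 frames, so frame 1998 lies in block 0 (frames 0–17981) with 1998 frames into that block.
The block's first minute is 1800 frames and the rest 1798 each; 1998 frames reaches minute 1, so 0 × 18 + 1 × 2 = 2 labels have been skipped so far.
Adding those back, label number 1998 + 2 = 2000 at 30 labels/s is 66 s + 20 f = 0 h 1 min 6 s frame 20, i.e. 00:01:06;20.

00:01:06;20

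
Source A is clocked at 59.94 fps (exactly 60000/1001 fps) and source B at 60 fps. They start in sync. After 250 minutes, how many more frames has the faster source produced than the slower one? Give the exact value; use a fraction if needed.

900000/1001 frames

250 min = 15000 s.
A emits 60000/1001 × 15000 = 900000000/1001 frames; B emits 60 × 15000 = 900000.
Difference = 900000/1001 frames (≈ 899.1009); B is ahead of A.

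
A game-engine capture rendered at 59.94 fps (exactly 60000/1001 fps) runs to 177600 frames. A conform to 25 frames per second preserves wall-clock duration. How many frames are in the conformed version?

74074 frames

Target frames = source frames × (target rate / source rate) = 177600 × (25)/(60000/1001) = 177600 × 1001/2400 = 74074.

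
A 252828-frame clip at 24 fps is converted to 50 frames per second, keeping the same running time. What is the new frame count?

Target frames = source frames × (target rate / source rate) = 252828 × (50)/(24) = 252828 × 25/12 = 526725.

526725 frames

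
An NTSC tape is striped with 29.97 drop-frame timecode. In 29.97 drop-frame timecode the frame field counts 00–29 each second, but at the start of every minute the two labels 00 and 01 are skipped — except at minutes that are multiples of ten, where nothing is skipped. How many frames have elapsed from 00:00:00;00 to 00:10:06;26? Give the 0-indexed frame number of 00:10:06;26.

As if non-drop at 30 labels/s: (0 × 3600 + 10 × 60 + 6) × 30 + 26 = 18206.
Minute boundaries passed: 10; those not divisible by 10: 10 − 1 = 9; dropped labels = 2 × 9 = 18.
Actual frame index = 18206 − 18 = 18188.

18188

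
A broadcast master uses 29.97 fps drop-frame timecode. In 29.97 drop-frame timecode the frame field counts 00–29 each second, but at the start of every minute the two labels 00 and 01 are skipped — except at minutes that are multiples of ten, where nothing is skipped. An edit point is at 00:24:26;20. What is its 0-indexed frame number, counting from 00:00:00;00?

43956

As if non-drop at 30 labels/s: (0 × 3600 + 24 × 60 + 26) × 30 + 20 = 44000.
Minute boundaries passed: 24; those not divisible by 10: 24 − 2 = 22; dropped labels = 2 × 22 = 44.
Actual frame index = 44000 − 44 = 43956.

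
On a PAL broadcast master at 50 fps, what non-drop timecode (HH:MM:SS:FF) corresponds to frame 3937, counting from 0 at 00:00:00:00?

3937 ÷ 50 = 78 full seconds, remainder 37 frames.
78 s = 0 h 1 min 18 s.
Timecode: 00:01:18:37.

00:01:18:37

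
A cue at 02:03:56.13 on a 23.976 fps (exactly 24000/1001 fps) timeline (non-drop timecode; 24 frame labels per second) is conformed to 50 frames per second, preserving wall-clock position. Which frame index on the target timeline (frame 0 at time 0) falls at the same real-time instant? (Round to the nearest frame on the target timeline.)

frame 372199

Source frame index: (2×3600 + 3×60 + 56) × 24 + 13 = 178477.
Real time: 178477 / (24000/1001) = 178655477/24000 s.
Target frame: (178655477/24000) × (50) = 178655477/480 ≈ 372198.910 → 372199.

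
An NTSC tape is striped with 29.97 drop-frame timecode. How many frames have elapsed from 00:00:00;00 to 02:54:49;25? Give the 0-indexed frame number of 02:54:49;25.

314381

As if non-drop at 30 labels/s: (2 × 3600 + 54 × 60 + 49) × 30 + 25 = 314695.
Minute boundaries passed: 174; those not divisible by 10: 174 − 17 = 157; dropped labels = 2 × 157 = 314.
Actual frame index = 314695 − 314 = 314381.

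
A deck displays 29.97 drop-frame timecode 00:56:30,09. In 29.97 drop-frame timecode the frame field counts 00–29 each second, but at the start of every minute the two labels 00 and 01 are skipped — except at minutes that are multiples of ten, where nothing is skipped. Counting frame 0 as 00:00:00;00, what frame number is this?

101607

As if non-drop at 30 labels/s: (0 × 3600 + 56 × 60 + 30) × 30 + 9 = 101709.
Minute boundaries passed: 56; those not divisible by 10: 56 − 5 = 51; dropped labels = 2 × 51 = 102.
Actual frame index = 101709 − 102 = 101607.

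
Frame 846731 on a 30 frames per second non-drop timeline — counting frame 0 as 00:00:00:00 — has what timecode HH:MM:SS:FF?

07:50:24:11

846731 ÷ 30 = 28224 full seconds, remainder 11 frames.
28224 s = 7 h 50 min 24 s.
Timecode: 07:50:24:11.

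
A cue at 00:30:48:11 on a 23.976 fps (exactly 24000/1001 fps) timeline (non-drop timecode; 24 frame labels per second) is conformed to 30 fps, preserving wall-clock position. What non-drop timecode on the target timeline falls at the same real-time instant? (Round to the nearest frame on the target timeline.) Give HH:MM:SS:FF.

00:30:50:09

Source frame index: (0×3600 + 30×60 + 48) × 24 + 11 = 44363.
Real time: 44363 / (24000/1001) = 44407363/24000 s.
Target frame: (44407363/24000) × (30) = 44407363/800 ≈ 55509.204 → 55509.
At 30 labels/s: frame 55509 → 00:30:50:09.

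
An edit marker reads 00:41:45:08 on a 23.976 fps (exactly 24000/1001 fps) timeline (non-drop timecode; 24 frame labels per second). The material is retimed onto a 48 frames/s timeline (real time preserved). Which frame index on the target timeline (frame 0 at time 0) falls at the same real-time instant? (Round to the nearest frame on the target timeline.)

Source frame index: (0×3600 + 41×60 + 45) × 24 + 8 = 60128.
Real time: 60128 / (24000/1001) = 1880879/750 s.
Target frame: (1880879/750) × (48) = 15047032/125 ≈ 120376.256 → 120376.

frame 120376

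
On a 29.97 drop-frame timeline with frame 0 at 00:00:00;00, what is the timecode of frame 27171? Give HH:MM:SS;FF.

00:15:06;19

Ten DF minutes hold 17982 frames, so frame 27171 lies in block 1 (frames 17982–35963) with 9189 frames into that block.
The block's first minute is 1800 frames and the rest 1798 each; 9189 frames reaches minute 5, so 1 × 18 + 5 × 2 = 28 labels have been skipped so far.
Adding those back, label number 27171 + 28 = 27199 at 30 labels/s is 906 s + 19 f = 0 h 15 min 6 s frame 19, i.e. 00:15:06;19.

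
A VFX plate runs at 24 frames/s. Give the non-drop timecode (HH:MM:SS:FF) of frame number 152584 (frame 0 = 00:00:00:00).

152584 ÷ 24 = 6357 full seconds, remainder 16 frames.
6357 s = 1 h 45 min 57 s.
Timecode: 01:45:57:16.

01:45:57:16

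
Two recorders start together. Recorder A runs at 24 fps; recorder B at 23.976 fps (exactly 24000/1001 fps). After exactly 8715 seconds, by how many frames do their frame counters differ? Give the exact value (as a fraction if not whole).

29880/143 frames

A emits 24 × 8715 = 209160 frames; B emits 24000/1001 × 8715 = 29880000/143.
Difference = 29880/143 frames (≈ 208.9510); B is behind A.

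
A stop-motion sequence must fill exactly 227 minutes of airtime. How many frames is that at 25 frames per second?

340500 frames

227 min = 13620 s.
Frames = 13620 × 25 = 340500.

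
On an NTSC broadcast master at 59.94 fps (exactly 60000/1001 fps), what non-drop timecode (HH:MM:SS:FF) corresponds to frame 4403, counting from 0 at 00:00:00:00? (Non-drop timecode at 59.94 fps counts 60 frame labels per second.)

4403 ÷ 60 = 73 full seconds, remainder 23 frames.
73 s = 0 h 1 min 13 s.
Timecode: 00:01:13:23.

00:01:13:23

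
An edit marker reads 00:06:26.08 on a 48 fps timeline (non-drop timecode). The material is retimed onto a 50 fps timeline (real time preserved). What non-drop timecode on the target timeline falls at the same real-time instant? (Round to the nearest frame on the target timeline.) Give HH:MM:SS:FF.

00:06:26:08

Source frame index: (0×3600 + 6×60 + 26) × 48 + 8 = 18536.
Real time: 18536 / (48) = 2317/6 s.
Target frame: (2317/6) × (50) = 57925/3 ≈ 19308.333 → 19308.
At 50 labels/s: frame 19308 → 00:06:26:08.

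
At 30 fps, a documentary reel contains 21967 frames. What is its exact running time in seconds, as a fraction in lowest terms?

21967/30 seconds

Running time = 21967 ÷ (30) = 21967 × 1/30 = 21967/30 s.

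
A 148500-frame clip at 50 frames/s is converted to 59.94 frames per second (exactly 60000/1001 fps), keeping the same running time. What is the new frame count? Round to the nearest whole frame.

178022 frames

Frames at target rate = 148500 × (60000/1001) / (50) = 16200000/91 ≈ 178021.978.
Nearest whole frame: 178022.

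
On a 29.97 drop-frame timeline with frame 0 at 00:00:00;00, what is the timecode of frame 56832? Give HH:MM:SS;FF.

00:31:36;08

Ten DF minutes hold 17982 frames, so frame 56832 lies in block 3 (frames 53946–71927) with 2886 frames into that block.
The block's first minute is 1800 frames and the rest 1798 each; 2886 frames reaches minute 1, so 3 × 18 + 1 × 2 = 56 labels have been skipped so far.
Adding those back, label number 56832 + 56 = 56888 at 30 labels/s is 1896 s + 8 f = 0 h 31 min 36 s frame 8, i.e. 00:31:36;08.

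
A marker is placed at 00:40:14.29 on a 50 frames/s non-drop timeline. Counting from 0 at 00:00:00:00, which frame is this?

Total seconds to the label: (0 × 3600 + 40 × 60 + 14) = 2414.
Frame index = 2414 × 50 + 29 = 120729.

frame 120729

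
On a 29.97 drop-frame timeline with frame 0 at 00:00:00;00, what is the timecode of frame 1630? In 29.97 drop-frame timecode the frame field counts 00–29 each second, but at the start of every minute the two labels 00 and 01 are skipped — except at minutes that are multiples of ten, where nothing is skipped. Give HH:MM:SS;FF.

Ten DF minutes hold 17982 frames, so frame 1630 lies in block 0 (frames 0–17981) with 1630 frames into that block.
The block's first minute is 1800 frames and the rest 1798 each; 1630 frames reaches minute 0, so 0 × 18 + 0 × 2 = 0 labels have been skipped so far.
Adding those back, label number 1630 + 0 = 1630 at 30 labels/s is 54 s + 10 f = 0 h 0 min 54 s frame 10, i.e. 00:00:54;10.

00:00:54;10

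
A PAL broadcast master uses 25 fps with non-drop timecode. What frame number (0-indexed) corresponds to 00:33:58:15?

Total seconds to the label: (0 × 3600 + 33 × 60 + 58) = 2038.
Frame index = 2038 × 25 + 15 = 50965.

frame 50965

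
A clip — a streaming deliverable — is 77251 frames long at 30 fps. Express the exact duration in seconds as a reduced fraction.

77251/30 seconds

Running time = 77251 ÷ (30) = 77251 × 1/30 = 77251/30 s.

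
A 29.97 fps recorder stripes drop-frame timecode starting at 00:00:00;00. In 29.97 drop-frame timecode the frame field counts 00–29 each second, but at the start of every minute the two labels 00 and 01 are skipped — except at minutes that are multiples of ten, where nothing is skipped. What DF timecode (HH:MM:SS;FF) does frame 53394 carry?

00:29:41;18

Each 10-minute DF block holds 10 × 60 × 30 − 9 × 2 = 17982 frames. 53394 ÷ 17982 → 2 full blocks, remainder 17430.
Within the partial block the first minute is 1800 frames and each further minute 1798, so 9 further minute boundaries passed. Total skipped labels = 18 × 2 + 2 × 9 = 54.
Non-drop label index = 53394 + 54 = 53448; at 30 labels/s that is 00:29:41:18, i.e. DF 00:29:41;18.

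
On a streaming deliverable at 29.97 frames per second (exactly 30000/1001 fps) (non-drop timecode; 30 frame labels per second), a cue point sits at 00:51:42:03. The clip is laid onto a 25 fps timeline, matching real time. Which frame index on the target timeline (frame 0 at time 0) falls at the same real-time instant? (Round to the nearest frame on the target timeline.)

frame 77630

Source frame index: (0×3600 + 51×60 + 42) × 30 + 3 = 93063.
Real time: 93063 / (30000/1001) = 31052021/10000 s.
Target frame: (31052021/10000) × (25) = 31052021/400 ≈ 77630.053 → 77630.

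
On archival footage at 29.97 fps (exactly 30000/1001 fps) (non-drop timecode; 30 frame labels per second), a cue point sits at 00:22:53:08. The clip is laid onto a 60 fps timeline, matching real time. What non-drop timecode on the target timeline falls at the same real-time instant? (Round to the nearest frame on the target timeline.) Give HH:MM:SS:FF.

Source frame index: (0×3600 + 22×60 + 53) × 30 + 8 = 41198.
Real time: 41198 / (30000/1001) = 20619599/15000 s.
Target frame: (20619599/15000) × (60) = 20619599/250 ≈ 82478.396 → 82478.
At 60 labels/s: frame 82478 → 00:22:54:38.

00:22:54:38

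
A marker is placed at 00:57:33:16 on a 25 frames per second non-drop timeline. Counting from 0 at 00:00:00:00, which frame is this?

Total seconds to the label: (0 × 3600 + 57 × 60 + 33) = 3453.
Frame index = 3453 × 25 + 16 = 86341.

86341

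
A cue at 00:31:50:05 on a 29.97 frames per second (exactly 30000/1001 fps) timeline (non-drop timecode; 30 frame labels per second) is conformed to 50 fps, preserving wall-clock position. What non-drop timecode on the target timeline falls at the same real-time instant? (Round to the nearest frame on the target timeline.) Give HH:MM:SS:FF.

00:31:52:04

Source frame index: (0×3600 + 31×60 + 50) × 30 + 5 = 57305.
Real time: 57305 / (30000/1001) = 11472461/6000 s.
Target frame: (11472461/6000) × (50) = 11472461/120 ≈ 95603.842 → 95604.
At 50 labels/s: frame 95604 → 00:31:52:04.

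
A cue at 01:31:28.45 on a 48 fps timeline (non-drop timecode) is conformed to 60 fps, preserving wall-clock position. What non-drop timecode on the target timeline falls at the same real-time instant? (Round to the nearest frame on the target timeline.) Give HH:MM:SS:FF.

01:31:28:56

Source frame index: (1×3600 + 31×60 + 28) × 48 + 45 = 263469.
Real time: 263469 / (48) = 87823/16 s.
Target frame: (87823/16) × (60) = 1317345/4 ≈ 329336.250 → 329336.
At 60 labels/s: frame 329336 → 01:31:28:56.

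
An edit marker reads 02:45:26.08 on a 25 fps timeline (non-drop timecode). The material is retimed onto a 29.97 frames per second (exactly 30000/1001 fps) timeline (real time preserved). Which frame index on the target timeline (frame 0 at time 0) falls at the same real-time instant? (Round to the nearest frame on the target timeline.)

frame 297492

Source frame index: (2×3600 + 45×60 + 26) × 25 + 8 = 248158.
Real time: 248158 / (25) = 248158/25 s.
Target frame: (248158/25) × (30000/1001) = 297789600/1001 ≈ 297492.108 → 297492.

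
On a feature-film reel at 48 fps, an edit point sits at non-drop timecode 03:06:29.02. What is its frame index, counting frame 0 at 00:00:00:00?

Total seconds to the label: (3 × 3600 + 6 × 60 + 29) = 11189.
Frame index = 11189 × 48 + 2 = 537074.

frame 537074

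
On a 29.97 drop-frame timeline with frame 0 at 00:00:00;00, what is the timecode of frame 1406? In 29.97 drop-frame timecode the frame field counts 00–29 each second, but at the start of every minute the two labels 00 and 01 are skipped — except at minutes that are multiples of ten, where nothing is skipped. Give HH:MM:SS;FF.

00:00:46;26

Ten DF minutes hold 17982 frames, so frame 1406 lies in block 0 (frames 0–17981) with 1406 frames into that block.
The block's first minute is 1800 frames and the rest 1798 each; 1406 frames reaches minute 0, so 0 × 18 + 0 × 2 = 0 labels have been skipped so far.
Adding those back, label number 1406 + 0 = 1406 at 30 labels/s is 46 s + 26 f = 0 h 0 min 46 s frame 26, i.e. 00:00:46;26.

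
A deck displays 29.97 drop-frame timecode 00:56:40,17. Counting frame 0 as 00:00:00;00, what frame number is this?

101915

Complete 10-minute blocks: 5, each 17982 frames → 89910.
Remaining 6 whole minutes in the current block: 1800 + 5 × 1798 = 10790 frames.
Within the current minute: 40 × 30 + 17 − 2 = 1215 (labels ;00/;01 skipped at this minute). Total = 89910 + 10790 + 1215 = 101915.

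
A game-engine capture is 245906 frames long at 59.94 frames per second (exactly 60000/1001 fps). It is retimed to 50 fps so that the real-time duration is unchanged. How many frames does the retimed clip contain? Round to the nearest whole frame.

Frames at target rate = 245906 × (50) / (60000/1001) = 123075953/600 ≈ 205126.588.
Nearest whole frame: 205127.

205127 frames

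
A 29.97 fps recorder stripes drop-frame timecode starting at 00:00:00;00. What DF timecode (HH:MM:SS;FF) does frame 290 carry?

00:00:09;20

Each 10-minute DF block holds 10 × 60 × 30 − 9 × 2 = 17982 frames. 290 ÷ 17982 → 0 full blocks, remainder 290.
Within the partial block the first minute is 1800 frames and each further minute 1798, so 0 further minute boundaries passed. Total skipped labels = 18 × 0 + 2 × 0 = 0.
Non-drop label index = 290 + 0 = 290; at 30 labels/s that is 00:00:09:20, i.e. DF 00:00:09;20.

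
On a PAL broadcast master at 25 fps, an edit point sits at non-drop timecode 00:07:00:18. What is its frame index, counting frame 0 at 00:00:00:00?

frame 10518

Total seconds to the label: (0 × 3600 + 7 × 60 + 0) = 420.
Frame index = 420 × 25 + 18 = 10518.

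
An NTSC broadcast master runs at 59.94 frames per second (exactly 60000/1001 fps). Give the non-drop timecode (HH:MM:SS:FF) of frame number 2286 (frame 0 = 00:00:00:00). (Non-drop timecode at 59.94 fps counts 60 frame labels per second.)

2286 ÷ 60 = 38 full seconds, remainder 6 frames.
38 s = 0 h 0 min 38 s.
Timecode: 00:00:38:06.

00:00:38:06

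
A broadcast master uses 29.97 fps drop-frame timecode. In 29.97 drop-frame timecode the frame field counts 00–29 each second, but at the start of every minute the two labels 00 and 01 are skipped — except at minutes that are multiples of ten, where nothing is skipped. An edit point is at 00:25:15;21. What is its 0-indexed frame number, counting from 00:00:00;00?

45425

Complete 10-minute blocks: 2, each 17982 frames → 35964.
Remaining 5 whole minutes in the current block: 1800 + 4 × 1798 = 8992 frames.
Within the current minute: 15 × 30 + 21 − 2 = 469 (labels ;00/;01 skipped at this minute). Total = 35964 + 8992 + 469 = 45425.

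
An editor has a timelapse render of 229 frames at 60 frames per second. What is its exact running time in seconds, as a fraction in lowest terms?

229/60 seconds

Running time = 229 ÷ (60) = 229 × 1/60 = 229/60 s.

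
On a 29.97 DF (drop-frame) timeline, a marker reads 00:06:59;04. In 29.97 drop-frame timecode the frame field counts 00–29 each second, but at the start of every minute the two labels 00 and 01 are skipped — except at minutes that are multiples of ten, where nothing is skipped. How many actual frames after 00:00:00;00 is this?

12562

As if non-drop at 30 labels/s: (0 × 3600 + 6 × 60 + 59) × 30 + 4 = 12574.
Minute boundaries passed: 6; those not divisible by 10: 6 − 0 = 6; dropped labels = 2 × 6 = 12.
Actual frame index = 12574 − 12 = 12562.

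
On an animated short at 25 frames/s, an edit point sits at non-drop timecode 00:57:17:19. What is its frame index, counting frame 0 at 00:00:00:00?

frame 85944

Total seconds to the label: (0 × 3600 + 57 × 60 + 17) = 3437.
Frame index = 3437 × 25 + 19 = 85944.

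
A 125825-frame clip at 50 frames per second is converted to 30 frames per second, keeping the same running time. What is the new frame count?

Frames at target rate = 125825 × (30) / (50) = 75495.

75495 frames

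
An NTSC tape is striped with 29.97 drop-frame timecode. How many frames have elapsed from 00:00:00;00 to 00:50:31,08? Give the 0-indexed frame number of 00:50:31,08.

90848

Complete 10-minute blocks: 5, each 17982 frames → 89910.
Remaining 0 whole minutes in the current block: 0 frames.
Within the current minute: 31 × 30 + 8 = 938. Total = 89910 + 0 + 938 = 90848.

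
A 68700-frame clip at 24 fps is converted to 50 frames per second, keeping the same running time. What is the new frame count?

143125 frames

Target frames = source frames × (target rate / source rate) = 68700 × (50)/(24) = 68700 × 25/12 = 143125.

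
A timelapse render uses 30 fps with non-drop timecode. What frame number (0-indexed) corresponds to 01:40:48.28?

frame 181468

Total seconds to the label: (1 × 3600 + 40 × 60 + 48) = 6048.
Frame index = 6048 × 30 + 28 = 181468.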